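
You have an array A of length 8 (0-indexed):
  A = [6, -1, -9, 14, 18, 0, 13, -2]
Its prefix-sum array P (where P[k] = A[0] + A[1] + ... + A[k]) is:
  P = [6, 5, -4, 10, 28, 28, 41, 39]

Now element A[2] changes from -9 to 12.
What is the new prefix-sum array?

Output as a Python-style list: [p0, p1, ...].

Answer: [6, 5, 17, 31, 49, 49, 62, 60]

Derivation:
Change: A[2] -9 -> 12, delta = 21
P[k] for k < 2: unchanged (A[2] not included)
P[k] for k >= 2: shift by delta = 21
  P[0] = 6 + 0 = 6
  P[1] = 5 + 0 = 5
  P[2] = -4 + 21 = 17
  P[3] = 10 + 21 = 31
  P[4] = 28 + 21 = 49
  P[5] = 28 + 21 = 49
  P[6] = 41 + 21 = 62
  P[7] = 39 + 21 = 60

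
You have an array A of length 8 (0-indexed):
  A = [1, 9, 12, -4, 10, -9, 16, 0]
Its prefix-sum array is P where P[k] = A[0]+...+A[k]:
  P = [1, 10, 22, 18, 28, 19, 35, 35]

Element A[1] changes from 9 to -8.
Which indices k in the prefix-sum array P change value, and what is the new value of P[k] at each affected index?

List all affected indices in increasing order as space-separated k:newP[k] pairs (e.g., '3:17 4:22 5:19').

Answer: 1:-7 2:5 3:1 4:11 5:2 6:18 7:18

Derivation:
P[k] = A[0] + ... + A[k]
P[k] includes A[1] iff k >= 1
Affected indices: 1, 2, ..., 7; delta = -17
  P[1]: 10 + -17 = -7
  P[2]: 22 + -17 = 5
  P[3]: 18 + -17 = 1
  P[4]: 28 + -17 = 11
  P[5]: 19 + -17 = 2
  P[6]: 35 + -17 = 18
  P[7]: 35 + -17 = 18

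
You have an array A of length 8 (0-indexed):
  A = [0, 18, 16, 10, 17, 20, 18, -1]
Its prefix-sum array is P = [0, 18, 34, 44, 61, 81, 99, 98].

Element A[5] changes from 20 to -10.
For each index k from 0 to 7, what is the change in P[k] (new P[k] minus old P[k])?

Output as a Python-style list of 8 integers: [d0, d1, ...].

Answer: [0, 0, 0, 0, 0, -30, -30, -30]

Derivation:
Element change: A[5] 20 -> -10, delta = -30
For k < 5: P[k] unchanged, delta_P[k] = 0
For k >= 5: P[k] shifts by exactly -30
Delta array: [0, 0, 0, 0, 0, -30, -30, -30]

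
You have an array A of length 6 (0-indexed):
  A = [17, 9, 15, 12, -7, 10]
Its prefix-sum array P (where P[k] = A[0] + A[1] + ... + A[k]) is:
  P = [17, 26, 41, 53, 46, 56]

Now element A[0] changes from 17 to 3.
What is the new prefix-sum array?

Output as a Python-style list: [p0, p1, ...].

Answer: [3, 12, 27, 39, 32, 42]

Derivation:
Change: A[0] 17 -> 3, delta = -14
P[k] for k < 0: unchanged (A[0] not included)
P[k] for k >= 0: shift by delta = -14
  P[0] = 17 + -14 = 3
  P[1] = 26 + -14 = 12
  P[2] = 41 + -14 = 27
  P[3] = 53 + -14 = 39
  P[4] = 46 + -14 = 32
  P[5] = 56 + -14 = 42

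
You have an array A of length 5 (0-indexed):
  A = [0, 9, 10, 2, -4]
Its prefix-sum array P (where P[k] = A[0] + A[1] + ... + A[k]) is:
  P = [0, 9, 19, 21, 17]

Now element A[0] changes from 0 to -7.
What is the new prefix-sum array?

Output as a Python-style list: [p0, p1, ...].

Change: A[0] 0 -> -7, delta = -7
P[k] for k < 0: unchanged (A[0] not included)
P[k] for k >= 0: shift by delta = -7
  P[0] = 0 + -7 = -7
  P[1] = 9 + -7 = 2
  P[2] = 19 + -7 = 12
  P[3] = 21 + -7 = 14
  P[4] = 17 + -7 = 10

Answer: [-7, 2, 12, 14, 10]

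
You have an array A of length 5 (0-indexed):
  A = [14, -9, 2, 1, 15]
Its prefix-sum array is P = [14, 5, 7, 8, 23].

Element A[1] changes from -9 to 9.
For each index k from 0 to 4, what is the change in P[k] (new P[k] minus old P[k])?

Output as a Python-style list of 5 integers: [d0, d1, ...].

Answer: [0, 18, 18, 18, 18]

Derivation:
Element change: A[1] -9 -> 9, delta = 18
For k < 1: P[k] unchanged, delta_P[k] = 0
For k >= 1: P[k] shifts by exactly 18
Delta array: [0, 18, 18, 18, 18]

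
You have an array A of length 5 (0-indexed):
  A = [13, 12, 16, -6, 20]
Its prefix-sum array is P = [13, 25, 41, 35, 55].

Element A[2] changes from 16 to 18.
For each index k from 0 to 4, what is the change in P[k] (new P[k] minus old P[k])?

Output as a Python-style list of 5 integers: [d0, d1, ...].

Element change: A[2] 16 -> 18, delta = 2
For k < 2: P[k] unchanged, delta_P[k] = 0
For k >= 2: P[k] shifts by exactly 2
Delta array: [0, 0, 2, 2, 2]

Answer: [0, 0, 2, 2, 2]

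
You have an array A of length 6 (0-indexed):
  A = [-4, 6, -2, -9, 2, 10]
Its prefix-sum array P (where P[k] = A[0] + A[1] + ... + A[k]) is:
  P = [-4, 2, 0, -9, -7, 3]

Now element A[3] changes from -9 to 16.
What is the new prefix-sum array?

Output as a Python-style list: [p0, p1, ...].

Answer: [-4, 2, 0, 16, 18, 28]

Derivation:
Change: A[3] -9 -> 16, delta = 25
P[k] for k < 3: unchanged (A[3] not included)
P[k] for k >= 3: shift by delta = 25
  P[0] = -4 + 0 = -4
  P[1] = 2 + 0 = 2
  P[2] = 0 + 0 = 0
  P[3] = -9 + 25 = 16
  P[4] = -7 + 25 = 18
  P[5] = 3 + 25 = 28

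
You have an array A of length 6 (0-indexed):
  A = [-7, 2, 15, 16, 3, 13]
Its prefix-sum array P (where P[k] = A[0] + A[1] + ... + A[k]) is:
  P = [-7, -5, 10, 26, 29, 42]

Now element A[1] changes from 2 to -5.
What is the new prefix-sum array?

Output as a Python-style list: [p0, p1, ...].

Answer: [-7, -12, 3, 19, 22, 35]

Derivation:
Change: A[1] 2 -> -5, delta = -7
P[k] for k < 1: unchanged (A[1] not included)
P[k] for k >= 1: shift by delta = -7
  P[0] = -7 + 0 = -7
  P[1] = -5 + -7 = -12
  P[2] = 10 + -7 = 3
  P[3] = 26 + -7 = 19
  P[4] = 29 + -7 = 22
  P[5] = 42 + -7 = 35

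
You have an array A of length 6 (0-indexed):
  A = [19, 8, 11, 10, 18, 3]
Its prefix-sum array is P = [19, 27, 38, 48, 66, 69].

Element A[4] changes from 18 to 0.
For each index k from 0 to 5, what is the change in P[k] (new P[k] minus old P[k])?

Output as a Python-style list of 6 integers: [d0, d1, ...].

Answer: [0, 0, 0, 0, -18, -18]

Derivation:
Element change: A[4] 18 -> 0, delta = -18
For k < 4: P[k] unchanged, delta_P[k] = 0
For k >= 4: P[k] shifts by exactly -18
Delta array: [0, 0, 0, 0, -18, -18]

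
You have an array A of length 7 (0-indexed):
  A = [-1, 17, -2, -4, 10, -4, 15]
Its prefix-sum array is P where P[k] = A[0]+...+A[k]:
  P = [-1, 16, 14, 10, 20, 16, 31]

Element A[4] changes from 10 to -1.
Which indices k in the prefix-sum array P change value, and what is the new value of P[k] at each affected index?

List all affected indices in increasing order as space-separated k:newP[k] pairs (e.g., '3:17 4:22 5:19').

P[k] = A[0] + ... + A[k]
P[k] includes A[4] iff k >= 4
Affected indices: 4, 5, ..., 6; delta = -11
  P[4]: 20 + -11 = 9
  P[5]: 16 + -11 = 5
  P[6]: 31 + -11 = 20

Answer: 4:9 5:5 6:20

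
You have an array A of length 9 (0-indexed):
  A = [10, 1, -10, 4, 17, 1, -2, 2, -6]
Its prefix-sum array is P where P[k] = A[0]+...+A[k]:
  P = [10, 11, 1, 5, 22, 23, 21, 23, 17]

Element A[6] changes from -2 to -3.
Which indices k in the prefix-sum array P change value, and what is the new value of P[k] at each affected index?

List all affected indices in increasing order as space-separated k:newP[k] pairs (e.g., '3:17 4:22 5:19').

P[k] = A[0] + ... + A[k]
P[k] includes A[6] iff k >= 6
Affected indices: 6, 7, ..., 8; delta = -1
  P[6]: 21 + -1 = 20
  P[7]: 23 + -1 = 22
  P[8]: 17 + -1 = 16

Answer: 6:20 7:22 8:16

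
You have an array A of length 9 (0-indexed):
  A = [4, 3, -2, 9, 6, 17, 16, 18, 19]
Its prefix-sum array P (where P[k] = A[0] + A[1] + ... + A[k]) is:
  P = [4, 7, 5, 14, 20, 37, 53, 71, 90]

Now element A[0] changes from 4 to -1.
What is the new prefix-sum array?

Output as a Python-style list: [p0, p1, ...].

Change: A[0] 4 -> -1, delta = -5
P[k] for k < 0: unchanged (A[0] not included)
P[k] for k >= 0: shift by delta = -5
  P[0] = 4 + -5 = -1
  P[1] = 7 + -5 = 2
  P[2] = 5 + -5 = 0
  P[3] = 14 + -5 = 9
  P[4] = 20 + -5 = 15
  P[5] = 37 + -5 = 32
  P[6] = 53 + -5 = 48
  P[7] = 71 + -5 = 66
  P[8] = 90 + -5 = 85

Answer: [-1, 2, 0, 9, 15, 32, 48, 66, 85]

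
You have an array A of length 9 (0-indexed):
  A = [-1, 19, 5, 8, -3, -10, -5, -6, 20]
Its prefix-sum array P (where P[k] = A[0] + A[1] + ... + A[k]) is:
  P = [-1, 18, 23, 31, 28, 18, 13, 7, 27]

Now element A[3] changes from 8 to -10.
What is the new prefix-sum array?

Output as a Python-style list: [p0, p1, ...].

Answer: [-1, 18, 23, 13, 10, 0, -5, -11, 9]

Derivation:
Change: A[3] 8 -> -10, delta = -18
P[k] for k < 3: unchanged (A[3] not included)
P[k] for k >= 3: shift by delta = -18
  P[0] = -1 + 0 = -1
  P[1] = 18 + 0 = 18
  P[2] = 23 + 0 = 23
  P[3] = 31 + -18 = 13
  P[4] = 28 + -18 = 10
  P[5] = 18 + -18 = 0
  P[6] = 13 + -18 = -5
  P[7] = 7 + -18 = -11
  P[8] = 27 + -18 = 9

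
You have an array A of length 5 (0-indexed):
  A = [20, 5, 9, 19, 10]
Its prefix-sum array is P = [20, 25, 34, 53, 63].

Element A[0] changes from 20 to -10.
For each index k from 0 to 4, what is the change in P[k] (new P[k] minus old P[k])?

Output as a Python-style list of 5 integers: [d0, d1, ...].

Element change: A[0] 20 -> -10, delta = -30
For k < 0: P[k] unchanged, delta_P[k] = 0
For k >= 0: P[k] shifts by exactly -30
Delta array: [-30, -30, -30, -30, -30]

Answer: [-30, -30, -30, -30, -30]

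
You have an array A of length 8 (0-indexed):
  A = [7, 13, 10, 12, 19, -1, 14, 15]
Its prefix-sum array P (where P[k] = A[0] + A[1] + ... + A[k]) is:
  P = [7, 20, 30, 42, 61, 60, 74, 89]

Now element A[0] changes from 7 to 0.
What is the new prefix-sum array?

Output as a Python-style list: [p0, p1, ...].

Change: A[0] 7 -> 0, delta = -7
P[k] for k < 0: unchanged (A[0] not included)
P[k] for k >= 0: shift by delta = -7
  P[0] = 7 + -7 = 0
  P[1] = 20 + -7 = 13
  P[2] = 30 + -7 = 23
  P[3] = 42 + -7 = 35
  P[4] = 61 + -7 = 54
  P[5] = 60 + -7 = 53
  P[6] = 74 + -7 = 67
  P[7] = 89 + -7 = 82

Answer: [0, 13, 23, 35, 54, 53, 67, 82]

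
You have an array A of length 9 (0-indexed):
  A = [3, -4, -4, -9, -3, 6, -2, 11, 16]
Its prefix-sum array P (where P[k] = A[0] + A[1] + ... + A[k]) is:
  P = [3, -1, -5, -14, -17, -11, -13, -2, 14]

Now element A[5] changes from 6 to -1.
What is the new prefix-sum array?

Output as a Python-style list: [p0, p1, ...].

Change: A[5] 6 -> -1, delta = -7
P[k] for k < 5: unchanged (A[5] not included)
P[k] for k >= 5: shift by delta = -7
  P[0] = 3 + 0 = 3
  P[1] = -1 + 0 = -1
  P[2] = -5 + 0 = -5
  P[3] = -14 + 0 = -14
  P[4] = -17 + 0 = -17
  P[5] = -11 + -7 = -18
  P[6] = -13 + -7 = -20
  P[7] = -2 + -7 = -9
  P[8] = 14 + -7 = 7

Answer: [3, -1, -5, -14, -17, -18, -20, -9, 7]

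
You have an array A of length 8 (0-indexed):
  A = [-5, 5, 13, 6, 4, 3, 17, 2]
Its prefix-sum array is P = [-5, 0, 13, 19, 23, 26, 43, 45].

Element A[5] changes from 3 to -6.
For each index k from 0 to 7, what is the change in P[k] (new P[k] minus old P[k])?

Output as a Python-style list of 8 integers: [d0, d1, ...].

Element change: A[5] 3 -> -6, delta = -9
For k < 5: P[k] unchanged, delta_P[k] = 0
For k >= 5: P[k] shifts by exactly -9
Delta array: [0, 0, 0, 0, 0, -9, -9, -9]

Answer: [0, 0, 0, 0, 0, -9, -9, -9]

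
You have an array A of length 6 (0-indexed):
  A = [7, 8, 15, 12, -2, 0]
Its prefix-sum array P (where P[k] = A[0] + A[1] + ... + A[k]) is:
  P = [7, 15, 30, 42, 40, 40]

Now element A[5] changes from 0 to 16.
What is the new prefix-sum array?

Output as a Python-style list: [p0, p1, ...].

Answer: [7, 15, 30, 42, 40, 56]

Derivation:
Change: A[5] 0 -> 16, delta = 16
P[k] for k < 5: unchanged (A[5] not included)
P[k] for k >= 5: shift by delta = 16
  P[0] = 7 + 0 = 7
  P[1] = 15 + 0 = 15
  P[2] = 30 + 0 = 30
  P[3] = 42 + 0 = 42
  P[4] = 40 + 0 = 40
  P[5] = 40 + 16 = 56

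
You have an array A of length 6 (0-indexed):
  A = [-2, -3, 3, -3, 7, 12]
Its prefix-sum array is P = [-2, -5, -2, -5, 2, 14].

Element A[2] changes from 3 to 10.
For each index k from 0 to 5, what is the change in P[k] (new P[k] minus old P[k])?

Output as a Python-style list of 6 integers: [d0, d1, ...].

Element change: A[2] 3 -> 10, delta = 7
For k < 2: P[k] unchanged, delta_P[k] = 0
For k >= 2: P[k] shifts by exactly 7
Delta array: [0, 0, 7, 7, 7, 7]

Answer: [0, 0, 7, 7, 7, 7]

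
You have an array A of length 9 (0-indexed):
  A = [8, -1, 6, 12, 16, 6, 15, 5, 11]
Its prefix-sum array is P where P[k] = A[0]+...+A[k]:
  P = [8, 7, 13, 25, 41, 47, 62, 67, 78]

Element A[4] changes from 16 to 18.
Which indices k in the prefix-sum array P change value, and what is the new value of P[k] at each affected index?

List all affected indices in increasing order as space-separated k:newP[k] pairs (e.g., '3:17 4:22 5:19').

P[k] = A[0] + ... + A[k]
P[k] includes A[4] iff k >= 4
Affected indices: 4, 5, ..., 8; delta = 2
  P[4]: 41 + 2 = 43
  P[5]: 47 + 2 = 49
  P[6]: 62 + 2 = 64
  P[7]: 67 + 2 = 69
  P[8]: 78 + 2 = 80

Answer: 4:43 5:49 6:64 7:69 8:80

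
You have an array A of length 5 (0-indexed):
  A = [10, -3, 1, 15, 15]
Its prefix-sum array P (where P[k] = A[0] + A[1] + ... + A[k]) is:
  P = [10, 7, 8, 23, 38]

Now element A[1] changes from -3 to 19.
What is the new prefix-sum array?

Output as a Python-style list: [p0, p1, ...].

Change: A[1] -3 -> 19, delta = 22
P[k] for k < 1: unchanged (A[1] not included)
P[k] for k >= 1: shift by delta = 22
  P[0] = 10 + 0 = 10
  P[1] = 7 + 22 = 29
  P[2] = 8 + 22 = 30
  P[3] = 23 + 22 = 45
  P[4] = 38 + 22 = 60

Answer: [10, 29, 30, 45, 60]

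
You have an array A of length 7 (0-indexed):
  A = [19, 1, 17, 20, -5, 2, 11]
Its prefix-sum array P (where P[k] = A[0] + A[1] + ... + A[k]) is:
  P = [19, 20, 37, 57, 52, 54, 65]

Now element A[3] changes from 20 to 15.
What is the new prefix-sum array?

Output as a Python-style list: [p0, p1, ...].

Change: A[3] 20 -> 15, delta = -5
P[k] for k < 3: unchanged (A[3] not included)
P[k] for k >= 3: shift by delta = -5
  P[0] = 19 + 0 = 19
  P[1] = 20 + 0 = 20
  P[2] = 37 + 0 = 37
  P[3] = 57 + -5 = 52
  P[4] = 52 + -5 = 47
  P[5] = 54 + -5 = 49
  P[6] = 65 + -5 = 60

Answer: [19, 20, 37, 52, 47, 49, 60]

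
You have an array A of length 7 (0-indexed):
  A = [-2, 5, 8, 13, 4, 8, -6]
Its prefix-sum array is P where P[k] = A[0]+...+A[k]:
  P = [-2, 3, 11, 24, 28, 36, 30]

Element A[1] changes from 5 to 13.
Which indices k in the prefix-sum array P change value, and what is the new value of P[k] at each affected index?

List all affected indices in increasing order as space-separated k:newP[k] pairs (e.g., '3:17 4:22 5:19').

P[k] = A[0] + ... + A[k]
P[k] includes A[1] iff k >= 1
Affected indices: 1, 2, ..., 6; delta = 8
  P[1]: 3 + 8 = 11
  P[2]: 11 + 8 = 19
  P[3]: 24 + 8 = 32
  P[4]: 28 + 8 = 36
  P[5]: 36 + 8 = 44
  P[6]: 30 + 8 = 38

Answer: 1:11 2:19 3:32 4:36 5:44 6:38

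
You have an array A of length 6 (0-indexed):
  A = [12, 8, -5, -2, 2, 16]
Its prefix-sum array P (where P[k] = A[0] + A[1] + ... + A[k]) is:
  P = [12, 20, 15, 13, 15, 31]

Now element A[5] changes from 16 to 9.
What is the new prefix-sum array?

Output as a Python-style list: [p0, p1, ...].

Answer: [12, 20, 15, 13, 15, 24]

Derivation:
Change: A[5] 16 -> 9, delta = -7
P[k] for k < 5: unchanged (A[5] not included)
P[k] for k >= 5: shift by delta = -7
  P[0] = 12 + 0 = 12
  P[1] = 20 + 0 = 20
  P[2] = 15 + 0 = 15
  P[3] = 13 + 0 = 13
  P[4] = 15 + 0 = 15
  P[5] = 31 + -7 = 24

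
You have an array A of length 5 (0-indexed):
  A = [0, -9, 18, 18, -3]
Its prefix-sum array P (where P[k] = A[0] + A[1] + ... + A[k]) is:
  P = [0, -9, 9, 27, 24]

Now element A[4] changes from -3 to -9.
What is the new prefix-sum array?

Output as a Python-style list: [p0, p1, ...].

Change: A[4] -3 -> -9, delta = -6
P[k] for k < 4: unchanged (A[4] not included)
P[k] for k >= 4: shift by delta = -6
  P[0] = 0 + 0 = 0
  P[1] = -9 + 0 = -9
  P[2] = 9 + 0 = 9
  P[3] = 27 + 0 = 27
  P[4] = 24 + -6 = 18

Answer: [0, -9, 9, 27, 18]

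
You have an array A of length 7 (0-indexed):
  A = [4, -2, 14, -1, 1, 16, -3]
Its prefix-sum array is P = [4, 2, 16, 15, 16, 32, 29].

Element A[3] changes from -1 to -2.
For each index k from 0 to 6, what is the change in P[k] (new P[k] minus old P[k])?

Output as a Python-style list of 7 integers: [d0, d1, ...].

Element change: A[3] -1 -> -2, delta = -1
For k < 3: P[k] unchanged, delta_P[k] = 0
For k >= 3: P[k] shifts by exactly -1
Delta array: [0, 0, 0, -1, -1, -1, -1]

Answer: [0, 0, 0, -1, -1, -1, -1]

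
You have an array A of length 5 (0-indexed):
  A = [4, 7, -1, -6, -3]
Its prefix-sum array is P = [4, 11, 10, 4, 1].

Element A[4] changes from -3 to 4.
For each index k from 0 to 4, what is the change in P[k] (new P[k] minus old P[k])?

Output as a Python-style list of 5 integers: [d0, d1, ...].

Element change: A[4] -3 -> 4, delta = 7
For k < 4: P[k] unchanged, delta_P[k] = 0
For k >= 4: P[k] shifts by exactly 7
Delta array: [0, 0, 0, 0, 7]

Answer: [0, 0, 0, 0, 7]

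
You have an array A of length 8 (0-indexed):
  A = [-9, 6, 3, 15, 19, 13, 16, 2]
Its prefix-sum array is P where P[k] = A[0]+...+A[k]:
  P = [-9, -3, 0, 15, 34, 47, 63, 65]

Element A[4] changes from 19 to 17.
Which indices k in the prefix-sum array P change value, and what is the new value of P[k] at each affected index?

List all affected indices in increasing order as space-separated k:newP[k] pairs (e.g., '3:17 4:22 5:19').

Answer: 4:32 5:45 6:61 7:63

Derivation:
P[k] = A[0] + ... + A[k]
P[k] includes A[4] iff k >= 4
Affected indices: 4, 5, ..., 7; delta = -2
  P[4]: 34 + -2 = 32
  P[5]: 47 + -2 = 45
  P[6]: 63 + -2 = 61
  P[7]: 65 + -2 = 63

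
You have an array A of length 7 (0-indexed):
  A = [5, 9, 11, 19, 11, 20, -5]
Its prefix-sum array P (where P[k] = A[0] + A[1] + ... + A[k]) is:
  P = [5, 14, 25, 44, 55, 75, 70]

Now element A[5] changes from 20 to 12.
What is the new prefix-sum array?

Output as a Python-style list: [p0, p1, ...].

Change: A[5] 20 -> 12, delta = -8
P[k] for k < 5: unchanged (A[5] not included)
P[k] for k >= 5: shift by delta = -8
  P[0] = 5 + 0 = 5
  P[1] = 14 + 0 = 14
  P[2] = 25 + 0 = 25
  P[3] = 44 + 0 = 44
  P[4] = 55 + 0 = 55
  P[5] = 75 + -8 = 67
  P[6] = 70 + -8 = 62

Answer: [5, 14, 25, 44, 55, 67, 62]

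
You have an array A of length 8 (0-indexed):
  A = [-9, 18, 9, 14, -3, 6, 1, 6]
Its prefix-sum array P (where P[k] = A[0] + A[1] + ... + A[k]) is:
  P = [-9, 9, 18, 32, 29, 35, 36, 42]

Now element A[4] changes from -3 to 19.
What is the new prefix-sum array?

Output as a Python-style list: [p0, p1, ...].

Answer: [-9, 9, 18, 32, 51, 57, 58, 64]

Derivation:
Change: A[4] -3 -> 19, delta = 22
P[k] for k < 4: unchanged (A[4] not included)
P[k] for k >= 4: shift by delta = 22
  P[0] = -9 + 0 = -9
  P[1] = 9 + 0 = 9
  P[2] = 18 + 0 = 18
  P[3] = 32 + 0 = 32
  P[4] = 29 + 22 = 51
  P[5] = 35 + 22 = 57
  P[6] = 36 + 22 = 58
  P[7] = 42 + 22 = 64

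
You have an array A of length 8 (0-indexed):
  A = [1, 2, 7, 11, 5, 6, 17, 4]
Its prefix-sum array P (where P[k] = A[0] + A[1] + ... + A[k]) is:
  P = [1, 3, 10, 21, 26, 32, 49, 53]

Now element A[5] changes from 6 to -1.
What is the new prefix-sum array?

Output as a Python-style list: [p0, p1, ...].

Change: A[5] 6 -> -1, delta = -7
P[k] for k < 5: unchanged (A[5] not included)
P[k] for k >= 5: shift by delta = -7
  P[0] = 1 + 0 = 1
  P[1] = 3 + 0 = 3
  P[2] = 10 + 0 = 10
  P[3] = 21 + 0 = 21
  P[4] = 26 + 0 = 26
  P[5] = 32 + -7 = 25
  P[6] = 49 + -7 = 42
  P[7] = 53 + -7 = 46

Answer: [1, 3, 10, 21, 26, 25, 42, 46]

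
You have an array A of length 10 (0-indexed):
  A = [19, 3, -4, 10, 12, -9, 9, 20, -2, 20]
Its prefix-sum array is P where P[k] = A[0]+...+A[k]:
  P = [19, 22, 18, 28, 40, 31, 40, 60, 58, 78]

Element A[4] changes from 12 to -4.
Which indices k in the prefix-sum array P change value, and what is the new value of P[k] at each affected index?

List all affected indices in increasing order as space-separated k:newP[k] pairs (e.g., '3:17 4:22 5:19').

Answer: 4:24 5:15 6:24 7:44 8:42 9:62

Derivation:
P[k] = A[0] + ... + A[k]
P[k] includes A[4] iff k >= 4
Affected indices: 4, 5, ..., 9; delta = -16
  P[4]: 40 + -16 = 24
  P[5]: 31 + -16 = 15
  P[6]: 40 + -16 = 24
  P[7]: 60 + -16 = 44
  P[8]: 58 + -16 = 42
  P[9]: 78 + -16 = 62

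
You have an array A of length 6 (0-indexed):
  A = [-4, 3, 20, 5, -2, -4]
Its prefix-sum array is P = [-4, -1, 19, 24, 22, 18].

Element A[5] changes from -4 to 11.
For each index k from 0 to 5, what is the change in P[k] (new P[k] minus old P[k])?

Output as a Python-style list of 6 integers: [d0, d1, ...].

Answer: [0, 0, 0, 0, 0, 15]

Derivation:
Element change: A[5] -4 -> 11, delta = 15
For k < 5: P[k] unchanged, delta_P[k] = 0
For k >= 5: P[k] shifts by exactly 15
Delta array: [0, 0, 0, 0, 0, 15]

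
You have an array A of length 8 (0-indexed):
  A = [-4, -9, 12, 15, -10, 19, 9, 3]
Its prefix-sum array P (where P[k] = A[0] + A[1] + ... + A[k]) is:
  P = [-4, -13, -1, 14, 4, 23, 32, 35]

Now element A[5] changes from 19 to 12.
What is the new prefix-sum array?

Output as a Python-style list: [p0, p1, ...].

Change: A[5] 19 -> 12, delta = -7
P[k] for k < 5: unchanged (A[5] not included)
P[k] for k >= 5: shift by delta = -7
  P[0] = -4 + 0 = -4
  P[1] = -13 + 0 = -13
  P[2] = -1 + 0 = -1
  P[3] = 14 + 0 = 14
  P[4] = 4 + 0 = 4
  P[5] = 23 + -7 = 16
  P[6] = 32 + -7 = 25
  P[7] = 35 + -7 = 28

Answer: [-4, -13, -1, 14, 4, 16, 25, 28]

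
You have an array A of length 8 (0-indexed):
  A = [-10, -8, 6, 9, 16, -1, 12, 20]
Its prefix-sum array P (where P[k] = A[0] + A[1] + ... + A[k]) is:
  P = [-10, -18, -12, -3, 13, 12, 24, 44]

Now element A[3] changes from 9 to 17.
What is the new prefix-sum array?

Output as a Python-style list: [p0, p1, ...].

Change: A[3] 9 -> 17, delta = 8
P[k] for k < 3: unchanged (A[3] not included)
P[k] for k >= 3: shift by delta = 8
  P[0] = -10 + 0 = -10
  P[1] = -18 + 0 = -18
  P[2] = -12 + 0 = -12
  P[3] = -3 + 8 = 5
  P[4] = 13 + 8 = 21
  P[5] = 12 + 8 = 20
  P[6] = 24 + 8 = 32
  P[7] = 44 + 8 = 52

Answer: [-10, -18, -12, 5, 21, 20, 32, 52]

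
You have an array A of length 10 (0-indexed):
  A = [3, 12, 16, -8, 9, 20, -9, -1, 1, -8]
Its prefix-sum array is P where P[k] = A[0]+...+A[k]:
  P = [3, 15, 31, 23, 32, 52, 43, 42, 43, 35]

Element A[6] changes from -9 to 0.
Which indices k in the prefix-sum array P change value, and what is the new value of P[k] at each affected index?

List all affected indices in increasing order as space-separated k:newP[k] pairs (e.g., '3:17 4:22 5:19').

P[k] = A[0] + ... + A[k]
P[k] includes A[6] iff k >= 6
Affected indices: 6, 7, ..., 9; delta = 9
  P[6]: 43 + 9 = 52
  P[7]: 42 + 9 = 51
  P[8]: 43 + 9 = 52
  P[9]: 35 + 9 = 44

Answer: 6:52 7:51 8:52 9:44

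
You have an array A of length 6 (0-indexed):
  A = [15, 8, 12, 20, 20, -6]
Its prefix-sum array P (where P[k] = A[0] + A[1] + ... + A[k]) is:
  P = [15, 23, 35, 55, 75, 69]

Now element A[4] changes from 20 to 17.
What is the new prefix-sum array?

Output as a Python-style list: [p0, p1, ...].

Answer: [15, 23, 35, 55, 72, 66]

Derivation:
Change: A[4] 20 -> 17, delta = -3
P[k] for k < 4: unchanged (A[4] not included)
P[k] for k >= 4: shift by delta = -3
  P[0] = 15 + 0 = 15
  P[1] = 23 + 0 = 23
  P[2] = 35 + 0 = 35
  P[3] = 55 + 0 = 55
  P[4] = 75 + -3 = 72
  P[5] = 69 + -3 = 66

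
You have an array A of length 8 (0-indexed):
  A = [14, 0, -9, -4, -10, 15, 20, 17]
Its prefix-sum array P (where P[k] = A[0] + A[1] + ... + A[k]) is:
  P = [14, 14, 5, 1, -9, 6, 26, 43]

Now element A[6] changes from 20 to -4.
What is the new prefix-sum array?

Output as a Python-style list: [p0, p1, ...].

Answer: [14, 14, 5, 1, -9, 6, 2, 19]

Derivation:
Change: A[6] 20 -> -4, delta = -24
P[k] for k < 6: unchanged (A[6] not included)
P[k] for k >= 6: shift by delta = -24
  P[0] = 14 + 0 = 14
  P[1] = 14 + 0 = 14
  P[2] = 5 + 0 = 5
  P[3] = 1 + 0 = 1
  P[4] = -9 + 0 = -9
  P[5] = 6 + 0 = 6
  P[6] = 26 + -24 = 2
  P[7] = 43 + -24 = 19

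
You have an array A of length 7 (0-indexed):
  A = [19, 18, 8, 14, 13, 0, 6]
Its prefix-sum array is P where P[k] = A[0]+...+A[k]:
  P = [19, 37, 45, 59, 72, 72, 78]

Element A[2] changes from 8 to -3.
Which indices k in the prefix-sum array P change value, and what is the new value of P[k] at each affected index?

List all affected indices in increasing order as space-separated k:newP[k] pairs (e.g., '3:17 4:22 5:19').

Answer: 2:34 3:48 4:61 5:61 6:67

Derivation:
P[k] = A[0] + ... + A[k]
P[k] includes A[2] iff k >= 2
Affected indices: 2, 3, ..., 6; delta = -11
  P[2]: 45 + -11 = 34
  P[3]: 59 + -11 = 48
  P[4]: 72 + -11 = 61
  P[5]: 72 + -11 = 61
  P[6]: 78 + -11 = 67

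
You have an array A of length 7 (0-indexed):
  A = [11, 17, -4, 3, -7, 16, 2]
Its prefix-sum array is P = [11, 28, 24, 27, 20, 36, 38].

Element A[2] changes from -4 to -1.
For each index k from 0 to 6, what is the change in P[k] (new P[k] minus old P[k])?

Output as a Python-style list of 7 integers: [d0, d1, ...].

Answer: [0, 0, 3, 3, 3, 3, 3]

Derivation:
Element change: A[2] -4 -> -1, delta = 3
For k < 2: P[k] unchanged, delta_P[k] = 0
For k >= 2: P[k] shifts by exactly 3
Delta array: [0, 0, 3, 3, 3, 3, 3]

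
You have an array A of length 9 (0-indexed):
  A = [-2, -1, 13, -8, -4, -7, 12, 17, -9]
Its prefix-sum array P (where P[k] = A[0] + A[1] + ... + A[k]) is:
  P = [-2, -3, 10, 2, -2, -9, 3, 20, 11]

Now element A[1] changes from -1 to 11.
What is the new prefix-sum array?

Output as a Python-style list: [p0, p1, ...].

Answer: [-2, 9, 22, 14, 10, 3, 15, 32, 23]

Derivation:
Change: A[1] -1 -> 11, delta = 12
P[k] for k < 1: unchanged (A[1] not included)
P[k] for k >= 1: shift by delta = 12
  P[0] = -2 + 0 = -2
  P[1] = -3 + 12 = 9
  P[2] = 10 + 12 = 22
  P[3] = 2 + 12 = 14
  P[4] = -2 + 12 = 10
  P[5] = -9 + 12 = 3
  P[6] = 3 + 12 = 15
  P[7] = 20 + 12 = 32
  P[8] = 11 + 12 = 23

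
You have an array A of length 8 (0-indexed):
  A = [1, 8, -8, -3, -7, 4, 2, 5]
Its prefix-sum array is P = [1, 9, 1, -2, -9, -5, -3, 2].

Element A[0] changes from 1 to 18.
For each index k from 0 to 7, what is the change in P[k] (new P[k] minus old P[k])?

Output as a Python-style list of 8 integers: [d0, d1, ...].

Element change: A[0] 1 -> 18, delta = 17
For k < 0: P[k] unchanged, delta_P[k] = 0
For k >= 0: P[k] shifts by exactly 17
Delta array: [17, 17, 17, 17, 17, 17, 17, 17]

Answer: [17, 17, 17, 17, 17, 17, 17, 17]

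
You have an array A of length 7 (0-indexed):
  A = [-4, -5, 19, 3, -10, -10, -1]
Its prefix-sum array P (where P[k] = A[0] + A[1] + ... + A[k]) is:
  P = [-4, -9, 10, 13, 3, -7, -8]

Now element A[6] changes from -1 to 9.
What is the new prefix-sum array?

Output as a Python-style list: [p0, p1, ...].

Change: A[6] -1 -> 9, delta = 10
P[k] for k < 6: unchanged (A[6] not included)
P[k] for k >= 6: shift by delta = 10
  P[0] = -4 + 0 = -4
  P[1] = -9 + 0 = -9
  P[2] = 10 + 0 = 10
  P[3] = 13 + 0 = 13
  P[4] = 3 + 0 = 3
  P[5] = -7 + 0 = -7
  P[6] = -8 + 10 = 2

Answer: [-4, -9, 10, 13, 3, -7, 2]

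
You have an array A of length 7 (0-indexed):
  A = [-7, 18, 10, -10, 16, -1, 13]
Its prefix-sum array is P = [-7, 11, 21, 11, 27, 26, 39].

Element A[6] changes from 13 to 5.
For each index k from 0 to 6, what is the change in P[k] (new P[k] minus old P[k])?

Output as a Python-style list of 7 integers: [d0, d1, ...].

Element change: A[6] 13 -> 5, delta = -8
For k < 6: P[k] unchanged, delta_P[k] = 0
For k >= 6: P[k] shifts by exactly -8
Delta array: [0, 0, 0, 0, 0, 0, -8]

Answer: [0, 0, 0, 0, 0, 0, -8]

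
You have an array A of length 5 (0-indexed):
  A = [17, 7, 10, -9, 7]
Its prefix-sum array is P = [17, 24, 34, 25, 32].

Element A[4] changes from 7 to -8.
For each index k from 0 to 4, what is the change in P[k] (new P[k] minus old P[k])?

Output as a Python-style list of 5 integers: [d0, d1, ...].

Answer: [0, 0, 0, 0, -15]

Derivation:
Element change: A[4] 7 -> -8, delta = -15
For k < 4: P[k] unchanged, delta_P[k] = 0
For k >= 4: P[k] shifts by exactly -15
Delta array: [0, 0, 0, 0, -15]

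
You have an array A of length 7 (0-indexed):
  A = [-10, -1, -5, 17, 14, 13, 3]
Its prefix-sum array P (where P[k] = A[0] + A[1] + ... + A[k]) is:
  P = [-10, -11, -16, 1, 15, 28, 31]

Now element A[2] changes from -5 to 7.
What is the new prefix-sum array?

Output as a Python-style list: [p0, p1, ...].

Answer: [-10, -11, -4, 13, 27, 40, 43]

Derivation:
Change: A[2] -5 -> 7, delta = 12
P[k] for k < 2: unchanged (A[2] not included)
P[k] for k >= 2: shift by delta = 12
  P[0] = -10 + 0 = -10
  P[1] = -11 + 0 = -11
  P[2] = -16 + 12 = -4
  P[3] = 1 + 12 = 13
  P[4] = 15 + 12 = 27
  P[5] = 28 + 12 = 40
  P[6] = 31 + 12 = 43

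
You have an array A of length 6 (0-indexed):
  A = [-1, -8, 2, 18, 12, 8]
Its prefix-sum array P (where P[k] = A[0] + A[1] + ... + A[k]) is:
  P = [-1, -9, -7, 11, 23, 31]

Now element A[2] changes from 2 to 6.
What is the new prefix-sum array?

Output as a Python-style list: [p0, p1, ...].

Answer: [-1, -9, -3, 15, 27, 35]

Derivation:
Change: A[2] 2 -> 6, delta = 4
P[k] for k < 2: unchanged (A[2] not included)
P[k] for k >= 2: shift by delta = 4
  P[0] = -1 + 0 = -1
  P[1] = -9 + 0 = -9
  P[2] = -7 + 4 = -3
  P[3] = 11 + 4 = 15
  P[4] = 23 + 4 = 27
  P[5] = 31 + 4 = 35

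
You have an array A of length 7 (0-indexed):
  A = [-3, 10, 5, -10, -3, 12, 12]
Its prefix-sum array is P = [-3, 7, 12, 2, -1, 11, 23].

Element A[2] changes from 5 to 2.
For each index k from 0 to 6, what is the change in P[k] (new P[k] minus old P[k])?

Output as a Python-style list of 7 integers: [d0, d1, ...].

Answer: [0, 0, -3, -3, -3, -3, -3]

Derivation:
Element change: A[2] 5 -> 2, delta = -3
For k < 2: P[k] unchanged, delta_P[k] = 0
For k >= 2: P[k] shifts by exactly -3
Delta array: [0, 0, -3, -3, -3, -3, -3]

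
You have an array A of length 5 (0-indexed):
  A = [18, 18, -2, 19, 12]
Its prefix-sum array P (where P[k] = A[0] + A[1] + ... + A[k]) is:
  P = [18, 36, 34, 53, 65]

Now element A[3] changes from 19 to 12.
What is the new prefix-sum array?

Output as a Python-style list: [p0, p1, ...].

Change: A[3] 19 -> 12, delta = -7
P[k] for k < 3: unchanged (A[3] not included)
P[k] for k >= 3: shift by delta = -7
  P[0] = 18 + 0 = 18
  P[1] = 36 + 0 = 36
  P[2] = 34 + 0 = 34
  P[3] = 53 + -7 = 46
  P[4] = 65 + -7 = 58

Answer: [18, 36, 34, 46, 58]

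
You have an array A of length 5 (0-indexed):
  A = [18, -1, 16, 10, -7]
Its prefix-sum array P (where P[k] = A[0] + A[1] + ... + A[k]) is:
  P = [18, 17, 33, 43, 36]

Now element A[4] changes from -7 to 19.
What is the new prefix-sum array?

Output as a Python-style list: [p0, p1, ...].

Answer: [18, 17, 33, 43, 62]

Derivation:
Change: A[4] -7 -> 19, delta = 26
P[k] for k < 4: unchanged (A[4] not included)
P[k] for k >= 4: shift by delta = 26
  P[0] = 18 + 0 = 18
  P[1] = 17 + 0 = 17
  P[2] = 33 + 0 = 33
  P[3] = 43 + 0 = 43
  P[4] = 36 + 26 = 62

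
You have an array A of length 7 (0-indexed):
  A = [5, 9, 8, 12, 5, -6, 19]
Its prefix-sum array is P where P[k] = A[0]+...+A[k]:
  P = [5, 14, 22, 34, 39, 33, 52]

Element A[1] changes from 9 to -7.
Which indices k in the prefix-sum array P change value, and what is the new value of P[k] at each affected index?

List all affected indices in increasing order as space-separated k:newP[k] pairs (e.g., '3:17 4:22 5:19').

Answer: 1:-2 2:6 3:18 4:23 5:17 6:36

Derivation:
P[k] = A[0] + ... + A[k]
P[k] includes A[1] iff k >= 1
Affected indices: 1, 2, ..., 6; delta = -16
  P[1]: 14 + -16 = -2
  P[2]: 22 + -16 = 6
  P[3]: 34 + -16 = 18
  P[4]: 39 + -16 = 23
  P[5]: 33 + -16 = 17
  P[6]: 52 + -16 = 36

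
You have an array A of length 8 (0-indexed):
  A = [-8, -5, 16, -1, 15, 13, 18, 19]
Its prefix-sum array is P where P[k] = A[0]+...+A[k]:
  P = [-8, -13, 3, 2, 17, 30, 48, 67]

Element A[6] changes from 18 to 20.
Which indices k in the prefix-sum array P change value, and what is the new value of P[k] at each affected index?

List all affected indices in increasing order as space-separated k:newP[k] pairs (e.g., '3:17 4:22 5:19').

P[k] = A[0] + ... + A[k]
P[k] includes A[6] iff k >= 6
Affected indices: 6, 7, ..., 7; delta = 2
  P[6]: 48 + 2 = 50
  P[7]: 67 + 2 = 69

Answer: 6:50 7:69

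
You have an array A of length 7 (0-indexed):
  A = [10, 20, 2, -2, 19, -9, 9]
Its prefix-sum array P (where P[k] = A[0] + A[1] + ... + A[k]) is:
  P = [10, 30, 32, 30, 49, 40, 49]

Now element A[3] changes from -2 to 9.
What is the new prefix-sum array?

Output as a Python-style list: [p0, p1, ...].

Answer: [10, 30, 32, 41, 60, 51, 60]

Derivation:
Change: A[3] -2 -> 9, delta = 11
P[k] for k < 3: unchanged (A[3] not included)
P[k] for k >= 3: shift by delta = 11
  P[0] = 10 + 0 = 10
  P[1] = 30 + 0 = 30
  P[2] = 32 + 0 = 32
  P[3] = 30 + 11 = 41
  P[4] = 49 + 11 = 60
  P[5] = 40 + 11 = 51
  P[6] = 49 + 11 = 60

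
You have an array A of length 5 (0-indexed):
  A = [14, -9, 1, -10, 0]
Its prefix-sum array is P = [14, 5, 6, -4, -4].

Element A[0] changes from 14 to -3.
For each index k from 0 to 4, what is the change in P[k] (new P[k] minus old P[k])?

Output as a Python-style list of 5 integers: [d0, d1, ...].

Answer: [-17, -17, -17, -17, -17]

Derivation:
Element change: A[0] 14 -> -3, delta = -17
For k < 0: P[k] unchanged, delta_P[k] = 0
For k >= 0: P[k] shifts by exactly -17
Delta array: [-17, -17, -17, -17, -17]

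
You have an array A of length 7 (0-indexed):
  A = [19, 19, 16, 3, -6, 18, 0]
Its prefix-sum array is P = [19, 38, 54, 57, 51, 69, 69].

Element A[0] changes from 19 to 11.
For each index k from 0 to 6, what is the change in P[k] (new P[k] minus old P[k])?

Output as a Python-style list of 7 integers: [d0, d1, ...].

Element change: A[0] 19 -> 11, delta = -8
For k < 0: P[k] unchanged, delta_P[k] = 0
For k >= 0: P[k] shifts by exactly -8
Delta array: [-8, -8, -8, -8, -8, -8, -8]

Answer: [-8, -8, -8, -8, -8, -8, -8]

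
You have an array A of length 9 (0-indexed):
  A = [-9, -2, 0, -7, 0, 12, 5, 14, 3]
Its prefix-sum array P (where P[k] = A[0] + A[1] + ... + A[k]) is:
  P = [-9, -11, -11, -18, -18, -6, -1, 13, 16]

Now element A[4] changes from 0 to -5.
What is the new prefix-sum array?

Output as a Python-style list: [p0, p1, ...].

Change: A[4] 0 -> -5, delta = -5
P[k] for k < 4: unchanged (A[4] not included)
P[k] for k >= 4: shift by delta = -5
  P[0] = -9 + 0 = -9
  P[1] = -11 + 0 = -11
  P[2] = -11 + 0 = -11
  P[3] = -18 + 0 = -18
  P[4] = -18 + -5 = -23
  P[5] = -6 + -5 = -11
  P[6] = -1 + -5 = -6
  P[7] = 13 + -5 = 8
  P[8] = 16 + -5 = 11

Answer: [-9, -11, -11, -18, -23, -11, -6, 8, 11]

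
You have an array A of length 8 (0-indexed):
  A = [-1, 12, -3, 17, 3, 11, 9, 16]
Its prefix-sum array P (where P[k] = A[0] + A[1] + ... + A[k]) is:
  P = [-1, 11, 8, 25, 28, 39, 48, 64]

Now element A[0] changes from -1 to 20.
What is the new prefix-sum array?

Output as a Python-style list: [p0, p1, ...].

Answer: [20, 32, 29, 46, 49, 60, 69, 85]

Derivation:
Change: A[0] -1 -> 20, delta = 21
P[k] for k < 0: unchanged (A[0] not included)
P[k] for k >= 0: shift by delta = 21
  P[0] = -1 + 21 = 20
  P[1] = 11 + 21 = 32
  P[2] = 8 + 21 = 29
  P[3] = 25 + 21 = 46
  P[4] = 28 + 21 = 49
  P[5] = 39 + 21 = 60
  P[6] = 48 + 21 = 69
  P[7] = 64 + 21 = 85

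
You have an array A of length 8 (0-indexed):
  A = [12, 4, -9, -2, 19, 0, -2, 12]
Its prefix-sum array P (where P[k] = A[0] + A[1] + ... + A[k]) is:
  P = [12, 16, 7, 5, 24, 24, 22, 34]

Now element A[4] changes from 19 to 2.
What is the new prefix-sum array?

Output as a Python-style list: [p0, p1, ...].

Answer: [12, 16, 7, 5, 7, 7, 5, 17]

Derivation:
Change: A[4] 19 -> 2, delta = -17
P[k] for k < 4: unchanged (A[4] not included)
P[k] for k >= 4: shift by delta = -17
  P[0] = 12 + 0 = 12
  P[1] = 16 + 0 = 16
  P[2] = 7 + 0 = 7
  P[3] = 5 + 0 = 5
  P[4] = 24 + -17 = 7
  P[5] = 24 + -17 = 7
  P[6] = 22 + -17 = 5
  P[7] = 34 + -17 = 17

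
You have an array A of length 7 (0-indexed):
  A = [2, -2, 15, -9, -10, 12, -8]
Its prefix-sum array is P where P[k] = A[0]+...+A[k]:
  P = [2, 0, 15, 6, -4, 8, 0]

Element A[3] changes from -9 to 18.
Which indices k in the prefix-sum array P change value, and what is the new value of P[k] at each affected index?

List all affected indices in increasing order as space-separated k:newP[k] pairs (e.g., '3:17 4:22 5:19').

P[k] = A[0] + ... + A[k]
P[k] includes A[3] iff k >= 3
Affected indices: 3, 4, ..., 6; delta = 27
  P[3]: 6 + 27 = 33
  P[4]: -4 + 27 = 23
  P[5]: 8 + 27 = 35
  P[6]: 0 + 27 = 27

Answer: 3:33 4:23 5:35 6:27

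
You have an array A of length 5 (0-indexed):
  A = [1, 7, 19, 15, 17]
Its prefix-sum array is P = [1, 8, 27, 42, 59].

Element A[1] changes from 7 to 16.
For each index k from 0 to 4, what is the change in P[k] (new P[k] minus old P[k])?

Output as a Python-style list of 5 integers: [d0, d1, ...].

Answer: [0, 9, 9, 9, 9]

Derivation:
Element change: A[1] 7 -> 16, delta = 9
For k < 1: P[k] unchanged, delta_P[k] = 0
For k >= 1: P[k] shifts by exactly 9
Delta array: [0, 9, 9, 9, 9]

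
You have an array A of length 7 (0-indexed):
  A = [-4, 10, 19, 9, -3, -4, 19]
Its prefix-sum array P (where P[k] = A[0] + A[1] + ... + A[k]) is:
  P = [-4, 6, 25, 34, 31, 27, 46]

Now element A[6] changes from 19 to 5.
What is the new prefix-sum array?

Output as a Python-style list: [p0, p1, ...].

Answer: [-4, 6, 25, 34, 31, 27, 32]

Derivation:
Change: A[6] 19 -> 5, delta = -14
P[k] for k < 6: unchanged (A[6] not included)
P[k] for k >= 6: shift by delta = -14
  P[0] = -4 + 0 = -4
  P[1] = 6 + 0 = 6
  P[2] = 25 + 0 = 25
  P[3] = 34 + 0 = 34
  P[4] = 31 + 0 = 31
  P[5] = 27 + 0 = 27
  P[6] = 46 + -14 = 32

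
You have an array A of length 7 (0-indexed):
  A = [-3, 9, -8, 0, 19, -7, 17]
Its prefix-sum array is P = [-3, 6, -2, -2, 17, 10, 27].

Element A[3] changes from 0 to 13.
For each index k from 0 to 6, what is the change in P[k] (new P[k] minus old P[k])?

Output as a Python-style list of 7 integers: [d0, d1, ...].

Element change: A[3] 0 -> 13, delta = 13
For k < 3: P[k] unchanged, delta_P[k] = 0
For k >= 3: P[k] shifts by exactly 13
Delta array: [0, 0, 0, 13, 13, 13, 13]

Answer: [0, 0, 0, 13, 13, 13, 13]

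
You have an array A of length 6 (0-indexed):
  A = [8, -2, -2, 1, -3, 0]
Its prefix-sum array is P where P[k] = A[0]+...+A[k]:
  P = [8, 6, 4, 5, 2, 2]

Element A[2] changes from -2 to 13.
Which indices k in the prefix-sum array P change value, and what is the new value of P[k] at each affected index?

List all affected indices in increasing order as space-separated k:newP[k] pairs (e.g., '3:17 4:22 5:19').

Answer: 2:19 3:20 4:17 5:17

Derivation:
P[k] = A[0] + ... + A[k]
P[k] includes A[2] iff k >= 2
Affected indices: 2, 3, ..., 5; delta = 15
  P[2]: 4 + 15 = 19
  P[3]: 5 + 15 = 20
  P[4]: 2 + 15 = 17
  P[5]: 2 + 15 = 17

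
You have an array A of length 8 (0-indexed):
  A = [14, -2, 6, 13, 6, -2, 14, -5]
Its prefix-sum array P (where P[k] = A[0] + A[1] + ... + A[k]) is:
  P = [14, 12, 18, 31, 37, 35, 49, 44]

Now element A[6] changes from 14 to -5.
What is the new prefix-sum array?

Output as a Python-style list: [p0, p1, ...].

Change: A[6] 14 -> -5, delta = -19
P[k] for k < 6: unchanged (A[6] not included)
P[k] for k >= 6: shift by delta = -19
  P[0] = 14 + 0 = 14
  P[1] = 12 + 0 = 12
  P[2] = 18 + 0 = 18
  P[3] = 31 + 0 = 31
  P[4] = 37 + 0 = 37
  P[5] = 35 + 0 = 35
  P[6] = 49 + -19 = 30
  P[7] = 44 + -19 = 25

Answer: [14, 12, 18, 31, 37, 35, 30, 25]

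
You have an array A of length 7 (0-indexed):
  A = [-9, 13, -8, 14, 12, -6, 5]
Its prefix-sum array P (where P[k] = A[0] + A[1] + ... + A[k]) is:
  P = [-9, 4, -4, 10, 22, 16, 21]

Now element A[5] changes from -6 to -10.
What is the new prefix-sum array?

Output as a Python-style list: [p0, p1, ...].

Change: A[5] -6 -> -10, delta = -4
P[k] for k < 5: unchanged (A[5] not included)
P[k] for k >= 5: shift by delta = -4
  P[0] = -9 + 0 = -9
  P[1] = 4 + 0 = 4
  P[2] = -4 + 0 = -4
  P[3] = 10 + 0 = 10
  P[4] = 22 + 0 = 22
  P[5] = 16 + -4 = 12
  P[6] = 21 + -4 = 17

Answer: [-9, 4, -4, 10, 22, 12, 17]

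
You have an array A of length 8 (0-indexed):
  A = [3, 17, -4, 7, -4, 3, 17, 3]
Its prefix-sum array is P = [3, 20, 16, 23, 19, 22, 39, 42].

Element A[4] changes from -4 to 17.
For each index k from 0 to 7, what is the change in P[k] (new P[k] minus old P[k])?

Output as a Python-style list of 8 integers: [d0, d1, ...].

Element change: A[4] -4 -> 17, delta = 21
For k < 4: P[k] unchanged, delta_P[k] = 0
For k >= 4: P[k] shifts by exactly 21
Delta array: [0, 0, 0, 0, 21, 21, 21, 21]

Answer: [0, 0, 0, 0, 21, 21, 21, 21]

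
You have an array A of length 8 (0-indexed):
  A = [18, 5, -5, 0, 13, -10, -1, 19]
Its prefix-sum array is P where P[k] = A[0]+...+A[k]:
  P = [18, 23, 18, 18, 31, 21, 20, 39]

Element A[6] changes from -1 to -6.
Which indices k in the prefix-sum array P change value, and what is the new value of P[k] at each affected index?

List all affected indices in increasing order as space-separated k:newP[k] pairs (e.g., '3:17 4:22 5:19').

Answer: 6:15 7:34

Derivation:
P[k] = A[0] + ... + A[k]
P[k] includes A[6] iff k >= 6
Affected indices: 6, 7, ..., 7; delta = -5
  P[6]: 20 + -5 = 15
  P[7]: 39 + -5 = 34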